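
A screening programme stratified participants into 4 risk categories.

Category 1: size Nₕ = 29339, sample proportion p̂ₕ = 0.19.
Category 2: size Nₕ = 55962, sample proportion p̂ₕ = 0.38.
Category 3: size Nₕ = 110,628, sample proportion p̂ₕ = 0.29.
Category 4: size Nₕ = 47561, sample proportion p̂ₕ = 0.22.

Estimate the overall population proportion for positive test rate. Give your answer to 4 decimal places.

Wₕ = Nₕ/N with N = 243490: 0.1205, 0.2298, 0.4543, 0.1953.
p̂_st = 0.1205·0.19 + 0.2298·0.38 + 0.4543·0.29 + 0.1953·0.22 ≈ 0.284962... → 0.2850.

0.2850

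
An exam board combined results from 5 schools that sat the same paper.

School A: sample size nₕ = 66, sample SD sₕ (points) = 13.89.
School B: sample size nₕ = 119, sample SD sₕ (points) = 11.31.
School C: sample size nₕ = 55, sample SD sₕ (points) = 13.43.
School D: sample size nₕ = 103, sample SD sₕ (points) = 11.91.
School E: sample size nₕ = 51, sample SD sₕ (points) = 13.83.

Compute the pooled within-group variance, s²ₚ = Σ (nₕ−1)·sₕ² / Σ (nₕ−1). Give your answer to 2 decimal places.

A: (66−1)·13.89² = 65·192.9321 = 12540.5865
B: (119−1)·11.31² = 118·127.9161 = 15094.0998
C: (55−1)·13.43² = 54·180.3649 = 9739.7046
D: (103−1)·11.91² = 102·141.8481 = 14468.5062
E: (51−1)·13.83² = 50·191.2689 = 9563.445
Numerator = 61406.3421; denominator = Σ(nₕ−1) = 389.
s²ₚ = 61406.3421/389 = 157.8569... → 157.86.

157.86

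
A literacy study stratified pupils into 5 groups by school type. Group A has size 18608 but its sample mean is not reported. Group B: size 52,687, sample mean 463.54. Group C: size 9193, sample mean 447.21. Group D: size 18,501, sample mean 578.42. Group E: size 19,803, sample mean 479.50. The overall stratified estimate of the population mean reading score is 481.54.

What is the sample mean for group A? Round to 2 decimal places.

455.31

N = 18608 + 52687 + 9193 + 18501 + 19803 = 118792.
Overall total = μ·N = 481.54·118792 = 57203099.68.
Subtract the known strata: 52687·463.54 + 9193·447.21 + 18501·578.42 + 19803·479.50 = 48730620.43.
Remaining total for group A: 57203099.68 − 48730620.43 = 8472479.25.
Divide by its size: 8472479.25 / 18608 = 455.3138... → 455.31.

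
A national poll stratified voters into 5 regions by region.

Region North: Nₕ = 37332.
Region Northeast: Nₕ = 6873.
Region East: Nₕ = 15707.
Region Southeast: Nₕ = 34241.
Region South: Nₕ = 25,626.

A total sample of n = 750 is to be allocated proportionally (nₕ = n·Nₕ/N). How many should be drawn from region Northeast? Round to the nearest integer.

N = 37332 + 6873 + 15707 + 34241 + 25626 = 119779.
n_Northeast = 750·6873/119779 = 43.036... → 43.

43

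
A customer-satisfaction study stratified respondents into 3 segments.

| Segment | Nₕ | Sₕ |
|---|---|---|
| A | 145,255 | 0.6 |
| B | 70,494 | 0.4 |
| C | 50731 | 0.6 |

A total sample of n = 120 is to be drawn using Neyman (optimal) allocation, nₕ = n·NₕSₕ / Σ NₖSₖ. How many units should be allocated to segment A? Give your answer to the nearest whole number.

Σ NₕSₕ = 145255·0.6 + 70494·0.4 + 50731·0.6 = 145789.2.
Share for A: 87153/145789.2 = 0.59780.
n_A = 120 × 0.59780 = 71.736... → 72.

72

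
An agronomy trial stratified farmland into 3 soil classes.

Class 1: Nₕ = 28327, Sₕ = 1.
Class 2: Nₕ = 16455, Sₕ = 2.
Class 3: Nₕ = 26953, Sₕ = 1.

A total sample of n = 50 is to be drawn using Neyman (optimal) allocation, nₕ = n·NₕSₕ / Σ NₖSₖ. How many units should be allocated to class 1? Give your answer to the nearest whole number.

Σ NₕSₕ = 28327·1 + 16455·2 + 26953·1 = 88190.
Share for 1: 28327/88190 = 0.32120.
n_1 = 50 × 0.32120 = 16.060... → 16.

16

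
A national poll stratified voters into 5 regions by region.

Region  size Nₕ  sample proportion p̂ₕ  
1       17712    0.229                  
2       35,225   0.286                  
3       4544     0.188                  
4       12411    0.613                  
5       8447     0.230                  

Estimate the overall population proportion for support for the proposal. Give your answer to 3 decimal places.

0.313

Wₕ = Nₕ/N with N = 78339: 0.2261, 0.4496, 0.0580, 0.1584, 0.1078.
p̂_st = 0.2261·0.229 + 0.4496·0.286 + 0.0580·0.188 + 0.1584·0.613 + 0.1078·0.230 ≈ 0.31320... → 0.313.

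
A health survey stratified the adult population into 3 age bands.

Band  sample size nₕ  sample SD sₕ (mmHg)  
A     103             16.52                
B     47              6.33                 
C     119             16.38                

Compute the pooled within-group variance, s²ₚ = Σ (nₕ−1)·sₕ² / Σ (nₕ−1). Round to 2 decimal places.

Degrees of freedom: 102 + 46 + 118 = 266.
Σ(nₕ−1)sₕ² = 102·272.9104 + 46·40.0689 + 118·268.3044 = 61339.9494.
s²ₚ = 61339.9494 / 266 = 230.6013... → 230.60.

230.60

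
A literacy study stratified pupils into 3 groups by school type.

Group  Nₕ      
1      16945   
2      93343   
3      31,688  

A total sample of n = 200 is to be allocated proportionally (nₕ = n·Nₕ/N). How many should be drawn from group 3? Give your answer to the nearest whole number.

45

N = 16945 + 93343 + 31688 = 141976.
n_3 = 200·31688/141976 = 44.639... → 45.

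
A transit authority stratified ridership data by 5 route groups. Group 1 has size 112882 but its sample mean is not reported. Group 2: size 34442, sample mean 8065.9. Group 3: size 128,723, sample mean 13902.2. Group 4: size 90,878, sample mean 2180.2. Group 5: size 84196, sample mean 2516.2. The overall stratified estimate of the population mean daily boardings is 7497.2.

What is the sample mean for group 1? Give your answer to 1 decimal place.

N = 112882 + 34442 + 128723 + 90878 + 84196 = 451121.
Overall total = μ·N = 7497.2·451121 = 3382144361.2.
Subtract the known strata: 34442·8065.9 + 128723·13902.2 + 90878·2180.2 + 84196·2516.2 = 2477324809.2.
Remaining total for group 1: 3382144361.2 − 2477324809.2 = 904819552.
Divide by its size: 904819552 / 112882 = 8015.623... → 8015.6.

8015.6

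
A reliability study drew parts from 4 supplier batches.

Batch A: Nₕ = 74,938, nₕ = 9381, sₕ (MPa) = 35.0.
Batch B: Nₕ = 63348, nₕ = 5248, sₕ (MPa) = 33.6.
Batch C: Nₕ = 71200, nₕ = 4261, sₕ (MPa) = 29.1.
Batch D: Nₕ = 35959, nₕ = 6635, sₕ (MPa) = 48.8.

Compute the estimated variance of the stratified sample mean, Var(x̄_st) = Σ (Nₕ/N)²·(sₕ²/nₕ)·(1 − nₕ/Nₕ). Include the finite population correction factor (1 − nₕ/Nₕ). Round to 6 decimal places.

0.045796

N = 245445; Wₕ = Nₕ/N.
batch A: (74938/245445)²·35.0²/9381·(1 − 9381/74938) = 0.010648777
batch B: (63348/245445)²·33.6²/5248·(1 − 5248/63348) = 0.013142724
batch C: (71200/245445)²·29.1²/4261·(1 − 4261/71200) = 0.015722633
batch D: (35959/245445)²·48.8²/6635·(1 − 6635/35959) = 0.006282336
Sum = 0.045796470 → 0.045796.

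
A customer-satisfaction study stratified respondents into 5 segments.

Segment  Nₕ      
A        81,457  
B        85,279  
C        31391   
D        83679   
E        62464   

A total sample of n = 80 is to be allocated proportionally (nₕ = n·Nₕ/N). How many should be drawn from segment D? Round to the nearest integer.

Share of segment D = 83679/344270 = 0.24306.
Allocate 80 × 0.24306 = 19.445... → 19.

19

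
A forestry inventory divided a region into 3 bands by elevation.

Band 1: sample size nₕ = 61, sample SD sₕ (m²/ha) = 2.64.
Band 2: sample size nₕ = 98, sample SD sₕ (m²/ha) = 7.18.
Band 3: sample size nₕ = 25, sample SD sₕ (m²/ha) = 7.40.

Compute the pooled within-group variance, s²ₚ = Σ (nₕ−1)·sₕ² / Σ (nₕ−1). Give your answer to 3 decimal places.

37.199

Degrees of freedom: 60 + 97 + 24 = 181.
Σ(nₕ−1)sₕ² = 60·6.9696 + 97·51.5524 + 24·54.76 = 6732.9988.
s²ₚ = 6732.9988 / 181 = 37.19889... → 37.199.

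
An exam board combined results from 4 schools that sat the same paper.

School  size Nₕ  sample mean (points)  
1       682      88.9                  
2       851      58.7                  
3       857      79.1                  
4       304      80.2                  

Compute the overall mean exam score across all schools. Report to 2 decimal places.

75.26

x̄_st = (Σ Nₕx̄ₕ) / (Σ Nₕ) = (682·88.9 + 851·58.7 + 857·79.1 + 304·80.2) / 2694
= 202753 / 2694 = 75.2610... → 75.26.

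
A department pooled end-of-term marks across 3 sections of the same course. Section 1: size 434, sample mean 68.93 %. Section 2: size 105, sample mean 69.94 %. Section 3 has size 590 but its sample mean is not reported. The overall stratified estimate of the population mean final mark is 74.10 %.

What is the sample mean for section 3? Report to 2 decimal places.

78.64

Σ Nₕx̄ₕ = N·μ, so 590·x̄_3 = 1129·74.10 − (434·68.93 + 105·69.94).
= 83658.9 − 37259.32 = 46399.58.
x̄_3 = 46399.58 / 590 = 78.6434... → 78.64.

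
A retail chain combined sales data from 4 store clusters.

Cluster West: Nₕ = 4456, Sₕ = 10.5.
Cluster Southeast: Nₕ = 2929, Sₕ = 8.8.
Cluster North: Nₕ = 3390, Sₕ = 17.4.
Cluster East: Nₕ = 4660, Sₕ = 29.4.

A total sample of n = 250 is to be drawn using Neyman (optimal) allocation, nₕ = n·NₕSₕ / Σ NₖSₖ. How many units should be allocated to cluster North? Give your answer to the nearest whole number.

55

Σ NₕSₕ = 4456·10.5 + 2929·8.8 + 3390·17.4 + 4660·29.4 = 268553.2.
Share for North: 58986/268553.2 = 0.21964.
n_North = 250 × 0.21964 = 54.911... → 55.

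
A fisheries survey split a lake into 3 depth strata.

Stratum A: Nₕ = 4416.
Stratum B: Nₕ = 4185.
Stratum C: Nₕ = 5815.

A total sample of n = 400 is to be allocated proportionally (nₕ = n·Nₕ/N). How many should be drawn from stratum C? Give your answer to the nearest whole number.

N = 4416 + 4185 + 5815 = 14416.
n_C = 400·5815/14416 = 161.349... → 161.

161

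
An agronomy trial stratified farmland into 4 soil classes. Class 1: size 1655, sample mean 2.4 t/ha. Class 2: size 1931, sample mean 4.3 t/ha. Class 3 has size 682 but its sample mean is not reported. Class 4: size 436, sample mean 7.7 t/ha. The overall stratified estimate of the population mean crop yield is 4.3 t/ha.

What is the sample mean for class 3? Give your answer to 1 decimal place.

N = 1655 + 1931 + 682 + 436 = 4704.
Overall total = μ·N = 4.3·4704 = 20227.2.
Subtract the known strata: 1655·2.4 + 1931·4.3 + 436·7.7 = 15632.5.
Remaining total for class 3: 20227.2 − 15632.5 = 4594.7.
Divide by its size: 4594.7 / 682 = 6.737... → 6.7.

6.7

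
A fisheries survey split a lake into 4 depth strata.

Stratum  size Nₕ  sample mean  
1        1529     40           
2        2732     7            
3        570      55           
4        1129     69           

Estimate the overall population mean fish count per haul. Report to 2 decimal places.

N = 1529 + 2732 + 570 + 1129 = 5960.
Weight each subgroup mean by Nₕ/N and sum.
Σ Nₕx̄ₕ = 1529·40 + 2732·7 + 570·55 + 1129·69 = 61160 + 19124 + 31350 + 77901 = 189535.
Divide by N: 189535 / 5960 = 31.8012... → 31.80.

31.80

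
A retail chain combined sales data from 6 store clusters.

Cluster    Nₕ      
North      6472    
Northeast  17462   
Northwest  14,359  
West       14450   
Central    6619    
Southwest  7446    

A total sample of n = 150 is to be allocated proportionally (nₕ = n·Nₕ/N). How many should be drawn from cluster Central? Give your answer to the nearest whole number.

15

Share of cluster Central = 6619/66808 = 0.09907.
Allocate 150 × 0.09907 = 14.861... → 15.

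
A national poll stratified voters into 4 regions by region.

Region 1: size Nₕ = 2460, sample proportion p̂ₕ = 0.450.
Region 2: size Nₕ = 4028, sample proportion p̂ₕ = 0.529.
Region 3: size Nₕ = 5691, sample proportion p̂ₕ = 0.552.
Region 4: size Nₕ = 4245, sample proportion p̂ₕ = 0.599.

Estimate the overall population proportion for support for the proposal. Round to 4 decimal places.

0.5432

N = 2460 + 4028 + 5691 + 4245 = 16424.
Overall proportion = Σ (Nₕ/N)·p̂ₕ.
Σ Nₕp̂ₕ = 1107 + 2130.812 + 3141.432 + 2542.755 = 8921.999.
8921.999 / 16424 = 0.543229... → 0.5432.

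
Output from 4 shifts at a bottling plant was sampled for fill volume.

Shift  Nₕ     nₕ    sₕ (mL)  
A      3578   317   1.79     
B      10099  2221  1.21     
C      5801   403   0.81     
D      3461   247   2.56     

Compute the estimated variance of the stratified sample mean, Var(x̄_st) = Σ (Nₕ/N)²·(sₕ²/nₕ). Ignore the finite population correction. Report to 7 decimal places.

0.0010818

N = 22939. Term for each stratum: Wₕ²sₕ²/nₕ.
Var(x̄_st) = 0.0002459113 + 0.0001277703 + 0.0001041170 + 0.0006040004 = 0.0010817990 → 0.0010818.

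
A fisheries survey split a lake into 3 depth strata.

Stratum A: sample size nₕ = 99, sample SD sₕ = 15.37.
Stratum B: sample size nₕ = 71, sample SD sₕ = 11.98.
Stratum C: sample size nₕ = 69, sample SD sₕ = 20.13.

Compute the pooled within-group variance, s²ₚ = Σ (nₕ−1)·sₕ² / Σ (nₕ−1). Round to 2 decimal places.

A: (99−1)·15.37² = 98·236.2369 = 23151.2162
B: (71−1)·11.98² = 70·143.5204 = 10046.428
C: (69−1)·20.13² = 68·405.2169 = 27554.7492
Numerator = 60752.3934; denominator = Σ(nₕ−1) = 236.
s²ₚ = 60752.3934/236 = 257.4254... → 257.43.

257.43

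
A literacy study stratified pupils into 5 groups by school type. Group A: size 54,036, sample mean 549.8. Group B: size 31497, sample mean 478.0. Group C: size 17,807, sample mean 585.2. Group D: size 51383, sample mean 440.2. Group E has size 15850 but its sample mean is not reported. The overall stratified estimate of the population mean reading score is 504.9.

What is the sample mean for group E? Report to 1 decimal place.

Σ Nₕx̄ₕ = N·μ, so 15850·x̄_E = 170573·504.9 − (54036·549.8 + 31497·478.0 + 17807·585.2 + 51383·440.2).
= 86122307.7 − 77804011.8 = 8318295.9.
x̄_E = 8318295.9 / 15850 = 524.814... → 524.8.

524.8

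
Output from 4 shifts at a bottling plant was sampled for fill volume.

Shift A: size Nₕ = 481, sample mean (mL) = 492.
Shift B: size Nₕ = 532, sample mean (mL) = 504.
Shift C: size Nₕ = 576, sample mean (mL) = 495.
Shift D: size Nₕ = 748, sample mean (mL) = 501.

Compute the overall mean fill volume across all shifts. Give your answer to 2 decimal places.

N = 481 + 532 + 576 + 748 = 2337.
Overall mean = Σ (Nₕ/N)·x̄ₕ — weight by population share, not a simple average.
Σ Nₕx̄ₕ = 481·492 + 532·504 + 576·495 + 748·501 = 236652 + 268128 + 285120 + 374748 = 1164648.
Divide by N: 1164648 / 2337 = 498.3517... → 498.35.

498.35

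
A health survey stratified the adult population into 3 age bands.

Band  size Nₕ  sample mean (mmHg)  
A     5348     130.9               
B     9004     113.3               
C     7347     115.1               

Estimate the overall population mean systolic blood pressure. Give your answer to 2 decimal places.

118.25

x̄_st = (Σ Nₕx̄ₕ) / (Σ Nₕ) = (5348·130.9 + 9004·113.3 + 7347·115.1) / 21699
= 2565846.1 / 21699 = 118.2472... → 118.25.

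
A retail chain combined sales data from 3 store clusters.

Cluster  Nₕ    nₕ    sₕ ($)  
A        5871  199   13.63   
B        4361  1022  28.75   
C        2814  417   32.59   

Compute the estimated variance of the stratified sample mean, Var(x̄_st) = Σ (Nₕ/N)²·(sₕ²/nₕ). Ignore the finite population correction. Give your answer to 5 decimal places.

N = 13046; Wₕ = Nₕ/N.
cluster A: (5871/13046)²·13.63²/199 = 0.18906365
cluster B: (4361/13046)²·28.75²/1022 = 0.09037373
cluster C: (2814/13046)²·32.59²/417 = 0.11850212
Sum = 0.39793950 → 0.39794.

0.39794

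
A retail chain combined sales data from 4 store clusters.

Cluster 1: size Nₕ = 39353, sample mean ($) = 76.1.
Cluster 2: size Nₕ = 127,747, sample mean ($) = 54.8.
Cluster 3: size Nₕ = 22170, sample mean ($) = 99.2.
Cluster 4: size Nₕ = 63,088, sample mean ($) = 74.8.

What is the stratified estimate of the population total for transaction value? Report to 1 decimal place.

16913545.3

Estimate total by summing Nₕ·x̄ₕ over strata.
39353·76.1 + 127747·54.8 + 22170·99.2 + 63088·74.8 = 2994763.3 + 7000535.6 + 2199264 + 4718982.4 = 16913545.3.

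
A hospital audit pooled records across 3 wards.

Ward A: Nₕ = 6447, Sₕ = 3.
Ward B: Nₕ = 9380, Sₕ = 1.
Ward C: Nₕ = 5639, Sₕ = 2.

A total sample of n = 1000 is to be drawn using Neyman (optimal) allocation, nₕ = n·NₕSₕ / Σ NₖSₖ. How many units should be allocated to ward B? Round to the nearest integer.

A: NₕSₕ = 6447·3 = 19341
B: NₕSₕ = 9380·1 = 9380
C: NₕSₕ = 5639·2 = 11278
Σ NₕSₕ = 39999.
n_B = 1000·9380/39999 = 234.506... → 235.

235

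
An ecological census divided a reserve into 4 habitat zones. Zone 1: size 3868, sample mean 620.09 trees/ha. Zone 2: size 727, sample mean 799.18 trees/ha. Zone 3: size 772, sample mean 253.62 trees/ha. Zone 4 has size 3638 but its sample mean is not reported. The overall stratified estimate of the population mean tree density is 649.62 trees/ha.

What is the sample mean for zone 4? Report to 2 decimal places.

735.16

N = 3868 + 727 + 772 + 3638 = 9005.
Overall total = μ·N = 649.62·9005 = 5849828.1.
Subtract the known strata: 3868·620.09 + 727·799.18 + 772·253.62 = 3175306.62.
Remaining total for zone 4: 5849828.1 − 3175306.62 = 2674521.48.
Divide by its size: 2674521.48 / 3638 = 735.1626... → 735.16.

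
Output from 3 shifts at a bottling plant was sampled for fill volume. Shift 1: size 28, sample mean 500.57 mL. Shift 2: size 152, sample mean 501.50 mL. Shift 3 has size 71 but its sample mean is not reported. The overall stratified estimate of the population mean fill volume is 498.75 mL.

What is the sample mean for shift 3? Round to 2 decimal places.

492.14

Σ Nₕx̄ₕ = N·μ, so 71·x̄_3 = 251·498.75 − (28·500.57 + 152·501.50).
= 125186.25 − 90243.96 = 34942.29.
x̄_3 = 34942.29 / 71 = 492.1449... → 492.14.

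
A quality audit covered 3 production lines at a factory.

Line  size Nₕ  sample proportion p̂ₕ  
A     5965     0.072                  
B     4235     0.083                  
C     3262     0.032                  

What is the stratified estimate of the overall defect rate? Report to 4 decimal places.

0.0658

Wₕ = Nₕ/N with N = 13462: 0.4431, 0.3146, 0.2423.
p̂_st = 0.4431·0.072 + 0.3146·0.083 + 0.2423·0.032 ≈ 0.065768... → 0.0658.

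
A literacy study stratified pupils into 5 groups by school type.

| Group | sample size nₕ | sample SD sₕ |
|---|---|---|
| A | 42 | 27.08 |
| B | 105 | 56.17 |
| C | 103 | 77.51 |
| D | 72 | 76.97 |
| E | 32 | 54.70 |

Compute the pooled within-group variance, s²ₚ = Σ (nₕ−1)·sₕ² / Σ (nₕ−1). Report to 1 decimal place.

4253.2

A: (42−1)·27.08² = 41·733.3264 = 30066.3824
B: (105−1)·56.17² = 104·3155.0689 = 328127.1656
C: (103−1)·77.51² = 102·6007.8001 = 612795.6102
D: (72−1)·76.97² = 71·5924.3809 = 420631.0439
E: (32−1)·54.70² = 31·2992.09 = 92754.79
Numerator = 1484374.9921; denominator = Σ(nₕ−1) = 349.
s²ₚ = 1484374.9921/349 = 4253.223... → 4253.2.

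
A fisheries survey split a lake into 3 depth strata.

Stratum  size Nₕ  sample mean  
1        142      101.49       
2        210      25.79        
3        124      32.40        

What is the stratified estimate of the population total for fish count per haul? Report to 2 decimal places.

23845.08

Population total = Σ Nₕ·x̄ₕ (each stratum's size times its mean).
142·101.49 + 210·25.79 + 124·32.40 = 14411.58 + 5415.9 + 4017.6 = 23845.08.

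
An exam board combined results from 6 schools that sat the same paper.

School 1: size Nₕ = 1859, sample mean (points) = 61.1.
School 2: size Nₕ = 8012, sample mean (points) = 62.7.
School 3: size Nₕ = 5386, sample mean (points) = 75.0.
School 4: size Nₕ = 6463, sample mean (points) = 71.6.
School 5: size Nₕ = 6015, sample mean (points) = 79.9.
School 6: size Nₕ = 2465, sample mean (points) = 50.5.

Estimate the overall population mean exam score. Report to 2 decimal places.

69.13

N = 1859 + 8012 + 5386 + 6463 + 6015 + 2465 = 30200.
Overall mean = Σ (Nₕ/N)·x̄ₕ — weight by population share, not a simple average.
Σ Nₕx̄ₕ = 1859·61.1 + 8012·62.7 + 5386·75.0 + 6463·71.6 + 6015·79.9 + 2465·50.5 = 113584.9 + 502352.4 + 403950 + 462750.8 + 480598.5 + 124482.5 = 2087719.1.
Divide by N: 2087719.1 / 30200 = 69.1298... → 69.13.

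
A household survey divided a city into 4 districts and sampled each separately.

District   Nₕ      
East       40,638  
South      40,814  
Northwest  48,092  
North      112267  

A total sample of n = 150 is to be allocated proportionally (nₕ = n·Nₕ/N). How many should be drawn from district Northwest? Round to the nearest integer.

30

Share of district Northwest = 48092/241811 = 0.19888.
Allocate 150 × 0.19888 = 29.832... → 30.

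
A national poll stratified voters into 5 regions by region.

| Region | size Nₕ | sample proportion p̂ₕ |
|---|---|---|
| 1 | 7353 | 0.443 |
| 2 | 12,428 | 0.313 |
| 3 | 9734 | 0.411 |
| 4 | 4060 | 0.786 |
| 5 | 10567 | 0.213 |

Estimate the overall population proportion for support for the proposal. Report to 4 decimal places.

Wₕ = Nₕ/N with N = 44142: 0.1666, 0.2815, 0.2205, 0.0920, 0.2394.
p̂_st = 0.1666·0.443 + 0.2815·0.313 + 0.2205·0.411 + 0.0920·0.786 + 0.2394·0.213 ≈ 0.375831... → 0.3758.

0.3758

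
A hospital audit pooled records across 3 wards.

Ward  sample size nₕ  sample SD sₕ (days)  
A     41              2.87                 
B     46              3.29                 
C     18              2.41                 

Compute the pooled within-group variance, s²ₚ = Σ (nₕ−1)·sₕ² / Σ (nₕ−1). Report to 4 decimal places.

8.9735

A: (41−1)·2.87² = 40·8.2369 = 329.476
B: (46−1)·3.29² = 45·10.8241 = 487.0845
C: (18−1)·2.41² = 17·5.8081 = 98.7377
Numerator = 915.2982; denominator = Σ(nₕ−1) = 102.
s²ₚ = 915.2982/102 = 8.973512... → 8.9735.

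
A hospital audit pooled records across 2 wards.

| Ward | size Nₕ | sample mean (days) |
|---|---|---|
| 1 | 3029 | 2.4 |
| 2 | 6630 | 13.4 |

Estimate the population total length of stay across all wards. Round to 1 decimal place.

96111.6

Population total = Σ Nₕ·x̄ₕ (each stratum's size times its mean).
3029·2.4 + 6630·13.4 = 7269.6 + 88842 = 96111.6.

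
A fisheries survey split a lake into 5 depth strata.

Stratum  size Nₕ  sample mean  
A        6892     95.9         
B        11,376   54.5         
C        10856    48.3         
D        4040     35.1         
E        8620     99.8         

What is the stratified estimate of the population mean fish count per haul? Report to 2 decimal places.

N = 6892 + 11376 + 10856 + 4040 + 8620 = 41784.
The stratified mean weights each stratum mean by its population share Nₕ/N.
Σ Nₕx̄ₕ = 6892·95.9 + 11376·54.5 + 10856·48.3 + 4040·35.1 + 8620·99.8 = 660942.8 + 619992 + 524344.8 + 141804 + 860276 = 2807359.6.
Divide by N: 2807359.6 / 41784 = 67.1874... → 67.19.

67.19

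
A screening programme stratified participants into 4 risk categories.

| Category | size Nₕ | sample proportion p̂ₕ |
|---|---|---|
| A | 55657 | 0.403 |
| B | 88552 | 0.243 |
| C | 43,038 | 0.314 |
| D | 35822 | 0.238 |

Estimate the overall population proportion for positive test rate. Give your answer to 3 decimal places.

0.296

Wₕ = Nₕ/N with N = 223069: 0.2495, 0.3970, 0.1929, 0.1606.
p̂_st = 0.2495·0.403 + 0.3970·0.243 + 0.1929·0.314 + 0.1606·0.238 ≈ 0.29582... → 0.296.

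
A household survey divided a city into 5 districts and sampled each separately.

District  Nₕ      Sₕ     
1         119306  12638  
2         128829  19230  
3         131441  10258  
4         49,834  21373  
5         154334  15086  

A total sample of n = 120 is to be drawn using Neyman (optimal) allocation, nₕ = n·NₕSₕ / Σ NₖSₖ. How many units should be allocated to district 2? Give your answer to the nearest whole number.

34

1: NₕSₕ = 119306·12638 = 1507789228
2: NₕSₕ = 128829·19230 = 2477381670
3: NₕSₕ = 131441·10258 = 1348321778
4: NₕSₕ = 49834·21373 = 1065102082
5: NₕSₕ = 154334·15086 = 2328282724
Σ NₕSₕ = 8726877482.
n_2 = 120·2477381670/8726877482 = 34.066... → 34.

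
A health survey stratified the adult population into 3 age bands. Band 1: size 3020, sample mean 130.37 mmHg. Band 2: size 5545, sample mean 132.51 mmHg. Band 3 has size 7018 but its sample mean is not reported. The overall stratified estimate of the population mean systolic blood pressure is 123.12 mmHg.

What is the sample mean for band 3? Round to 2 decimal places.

112.58

N = 3020 + 5545 + 7018 = 15583.
Overall total = μ·N = 123.12·15583 = 1918578.96.
Subtract the known strata: 3020·130.37 + 5545·132.51 = 1128485.35.
Remaining total for band 3: 1918578.96 − 1128485.35 = 790093.61.
Divide by its size: 790093.61 / 7018 = 112.5810... → 112.58.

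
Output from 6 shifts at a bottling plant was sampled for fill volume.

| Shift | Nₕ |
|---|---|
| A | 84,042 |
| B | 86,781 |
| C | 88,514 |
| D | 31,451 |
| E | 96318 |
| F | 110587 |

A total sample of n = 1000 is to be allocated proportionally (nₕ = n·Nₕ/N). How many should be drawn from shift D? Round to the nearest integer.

N = 84042 + 86781 + 88514 + 31451 + 96318 + 110587 = 497693.
n_D = 1000·31451/497693 = 63.194... → 63.

63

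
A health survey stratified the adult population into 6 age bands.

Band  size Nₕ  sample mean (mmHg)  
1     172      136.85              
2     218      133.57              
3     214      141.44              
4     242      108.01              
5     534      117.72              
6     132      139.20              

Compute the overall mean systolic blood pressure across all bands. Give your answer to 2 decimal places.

125.86

x̄_st = (Σ Nₕx̄ₕ) / (Σ Nₕ) = (172·136.85 + 218·133.57 + 214·141.44 + 242·108.01 + 534·117.72 + 132·139.20) / 1512
= 190299.92 / 1512 = 125.8597... → 125.86.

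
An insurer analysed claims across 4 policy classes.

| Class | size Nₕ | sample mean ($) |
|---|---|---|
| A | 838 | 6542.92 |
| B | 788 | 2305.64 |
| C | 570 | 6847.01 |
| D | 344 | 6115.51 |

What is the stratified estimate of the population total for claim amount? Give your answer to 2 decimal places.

A: 838·6542.92 = 5482966.96
B: 788·2305.64 = 1816844.32
C: 570·6847.01 = 3902795.7
D: 344·6115.51 = 2103735.44
τ̂ = Σ Nₕx̄ₕ = 13306342.42.

13306342.42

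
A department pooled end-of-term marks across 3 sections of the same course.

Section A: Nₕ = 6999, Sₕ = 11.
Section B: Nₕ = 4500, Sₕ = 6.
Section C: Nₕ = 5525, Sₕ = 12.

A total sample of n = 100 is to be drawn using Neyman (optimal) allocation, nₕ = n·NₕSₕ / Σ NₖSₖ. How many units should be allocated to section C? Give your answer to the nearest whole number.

39

Σ NₕSₕ = 6999·11 + 4500·6 + 5525·12 = 170289.
Share for C: 66300/170289 = 0.38934.
n_C = 100 × 0.38934 = 38.934... → 39.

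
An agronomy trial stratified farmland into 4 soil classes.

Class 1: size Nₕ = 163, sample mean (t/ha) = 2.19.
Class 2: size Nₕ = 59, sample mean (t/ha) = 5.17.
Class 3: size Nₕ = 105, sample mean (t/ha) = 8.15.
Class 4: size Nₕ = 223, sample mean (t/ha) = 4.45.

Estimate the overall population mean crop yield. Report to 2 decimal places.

N = 163 + 59 + 105 + 223 = 550.
Overall mean = Σ (Nₕ/N)·x̄ₕ — weight by population share, not a simple average.
Σ Nₕx̄ₕ = 163·2.19 + 59·5.17 + 105·8.15 + 223·4.45 = 356.97 + 305.03 + 855.75 + 992.35 = 2510.1.
Divide by N: 2510.1 / 550 = 4.5638... → 4.56.

4.56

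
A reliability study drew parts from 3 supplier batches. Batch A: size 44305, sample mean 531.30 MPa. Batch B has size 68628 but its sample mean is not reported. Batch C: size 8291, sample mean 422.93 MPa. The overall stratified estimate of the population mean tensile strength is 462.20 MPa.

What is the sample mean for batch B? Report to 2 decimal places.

422.33

N = 44305 + 68628 + 8291 = 121224.
Overall total = μ·N = 462.20·121224 = 56029732.8.
Subtract the known strata: 44305·531.30 + 8291·422.93 = 27045759.13.
Remaining total for batch B: 56029732.8 − 27045759.13 = 28983973.67.
Divide by its size: 28983973.67 / 68628 = 422.3345... → 422.33.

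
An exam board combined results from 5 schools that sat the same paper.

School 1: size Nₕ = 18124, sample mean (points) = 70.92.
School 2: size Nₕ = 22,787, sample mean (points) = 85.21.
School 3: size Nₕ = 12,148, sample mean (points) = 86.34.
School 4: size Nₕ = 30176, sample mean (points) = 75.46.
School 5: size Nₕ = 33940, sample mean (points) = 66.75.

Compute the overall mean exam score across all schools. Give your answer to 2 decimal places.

75.26

N = 117175; weights Wₕ = Nₕ/N = (0.1547, 0.1945, 0.1037, 0.2575, 0.2897).
x̄_st = Σ Wₕ·x̄ₕ = 0.1547·70.92 + 0.1945·85.21 + 0.1037·86.34 + 0.2575·75.46 + 0.2897·66.75 ≈ 75.2590...
→ 75.26.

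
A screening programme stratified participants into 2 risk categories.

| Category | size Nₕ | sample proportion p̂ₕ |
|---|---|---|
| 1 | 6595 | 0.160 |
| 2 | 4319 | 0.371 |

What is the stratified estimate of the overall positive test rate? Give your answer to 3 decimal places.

Wₕ = Nₕ/N with N = 10914: 0.6043, 0.3957.
p̂_st = 0.6043·0.160 + 0.3957·0.371 ≈ 0.24350... → 0.243.

0.243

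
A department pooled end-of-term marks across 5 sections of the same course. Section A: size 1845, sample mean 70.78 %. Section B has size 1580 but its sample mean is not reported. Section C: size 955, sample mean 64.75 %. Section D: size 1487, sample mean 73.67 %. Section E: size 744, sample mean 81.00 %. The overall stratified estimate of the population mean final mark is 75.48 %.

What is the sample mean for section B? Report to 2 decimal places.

N = 1845 + 1580 + 955 + 1487 + 744 = 6611.
Overall total = μ·N = 75.48·6611 = 498998.28.
Subtract the known strata: 1845·70.78 + 955·64.75 + 1487·73.67 + 744·81.00 = 362236.64.
Remaining total for section B: 498998.28 − 362236.64 = 136761.64.
Divide by its size: 136761.64 / 1580 = 86.558 → 86.56.

86.56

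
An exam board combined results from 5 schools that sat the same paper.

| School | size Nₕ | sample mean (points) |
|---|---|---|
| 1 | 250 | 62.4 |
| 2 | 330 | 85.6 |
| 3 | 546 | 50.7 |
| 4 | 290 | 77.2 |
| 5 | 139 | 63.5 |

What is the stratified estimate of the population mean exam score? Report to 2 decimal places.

66.07

x̄_st = (Σ Nₕx̄ₕ) / (Σ Nₕ) = (250·62.4 + 330·85.6 + 546·50.7 + 290·77.2 + 139·63.5) / 1555
= 102744.7 / 1555 = 66.0738... → 66.07.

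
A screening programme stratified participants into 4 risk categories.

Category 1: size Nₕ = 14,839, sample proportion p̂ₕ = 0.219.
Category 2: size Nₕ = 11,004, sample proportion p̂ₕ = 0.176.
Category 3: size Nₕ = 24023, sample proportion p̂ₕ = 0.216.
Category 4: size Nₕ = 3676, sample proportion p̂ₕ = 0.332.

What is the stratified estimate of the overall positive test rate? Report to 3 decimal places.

0.217

N = 14839 + 11004 + 24023 + 3676 = 53542.
Overall proportion = Σ (Nₕ/N)·p̂ₕ.
Σ Nₕp̂ₕ = 3249.741 + 1936.704 + 5188.968 + 1220.432 = 11595.845.
11595.845 / 53542 = 0.21657... → 0.217.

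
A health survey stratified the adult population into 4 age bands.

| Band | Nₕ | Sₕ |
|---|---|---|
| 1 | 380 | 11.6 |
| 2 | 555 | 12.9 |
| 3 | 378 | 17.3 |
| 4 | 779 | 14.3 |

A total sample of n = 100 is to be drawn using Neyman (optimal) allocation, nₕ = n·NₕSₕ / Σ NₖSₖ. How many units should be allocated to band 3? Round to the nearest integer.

Σ NₕSₕ = 380·11.6 + 555·12.9 + 378·17.3 + 779·14.3 = 29246.6.
Share for 3: 6539.4/29246.6 = 0.22360.
n_3 = 100 × 0.22360 = 22.360... → 22.

22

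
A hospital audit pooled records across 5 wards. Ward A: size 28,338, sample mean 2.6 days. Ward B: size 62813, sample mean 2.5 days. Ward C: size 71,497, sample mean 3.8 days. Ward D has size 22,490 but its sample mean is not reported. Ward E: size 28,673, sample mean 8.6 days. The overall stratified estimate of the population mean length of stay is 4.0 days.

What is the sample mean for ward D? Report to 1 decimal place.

4.7

N = 28338 + 62813 + 71497 + 22490 + 28673 = 213811.
Overall total = μ·N = 4.0·213811 = 855244.
Subtract the known strata: 28338·2.6 + 62813·2.5 + 71497·3.8 + 28673·8.6 = 748987.7.
Remaining total for ward D: 855244 − 748987.7 = 106256.3.
Divide by its size: 106256.3 / 22490 = 4.725... → 4.7.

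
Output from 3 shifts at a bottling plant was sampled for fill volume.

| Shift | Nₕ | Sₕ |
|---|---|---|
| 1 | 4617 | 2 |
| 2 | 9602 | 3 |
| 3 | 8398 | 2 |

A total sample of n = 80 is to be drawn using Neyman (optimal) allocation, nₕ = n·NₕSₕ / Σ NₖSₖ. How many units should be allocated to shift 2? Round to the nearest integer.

1: NₕSₕ = 4617·2 = 9234
2: NₕSₕ = 9602·3 = 28806
3: NₕSₕ = 8398·2 = 16796
Σ NₕSₕ = 54836.
n_2 = 80·28806/54836 = 42.025... → 42.

42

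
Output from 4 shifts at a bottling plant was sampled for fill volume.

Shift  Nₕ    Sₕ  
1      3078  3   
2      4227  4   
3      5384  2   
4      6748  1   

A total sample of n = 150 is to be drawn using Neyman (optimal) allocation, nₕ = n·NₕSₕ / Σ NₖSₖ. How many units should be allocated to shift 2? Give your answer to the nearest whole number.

58

Σ NₕSₕ = 3078·3 + 4227·4 + 5384·2 + 6748·1 = 43658.
Share for 2: 16908/43658 = 0.38728.
n_2 = 150 × 0.38728 = 58.092... → 58.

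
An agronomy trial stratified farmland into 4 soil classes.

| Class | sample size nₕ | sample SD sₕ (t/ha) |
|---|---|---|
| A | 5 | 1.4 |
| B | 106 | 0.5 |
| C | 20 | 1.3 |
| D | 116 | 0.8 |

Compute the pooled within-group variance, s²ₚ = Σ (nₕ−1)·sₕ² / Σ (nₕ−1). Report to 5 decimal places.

Degrees of freedom: 4 + 105 + 19 + 115 = 243.
Σ(nₕ−1)sₕ² = 4·1.96 + 105·0.25 + 19·1.69 + 115·0.64 = 139.8.
s²ₚ = 139.8 / 243 = 0.5753086... → 0.57531.

0.57531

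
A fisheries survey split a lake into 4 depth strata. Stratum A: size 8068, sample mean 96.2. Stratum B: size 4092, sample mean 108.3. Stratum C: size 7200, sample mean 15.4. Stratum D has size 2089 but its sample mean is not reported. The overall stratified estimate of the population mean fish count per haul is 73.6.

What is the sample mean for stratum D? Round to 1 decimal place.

N = 8068 + 4092 + 7200 + 2089 = 21449.
Overall total = μ·N = 73.6·21449 = 1578646.4.
Subtract the known strata: 8068·96.2 + 4092·108.3 + 7200·15.4 = 1330185.2.
Remaining total for stratum D: 1578646.4 − 1330185.2 = 248461.2.
Divide by its size: 248461.2 / 2089 = 118.938... → 118.9.

118.9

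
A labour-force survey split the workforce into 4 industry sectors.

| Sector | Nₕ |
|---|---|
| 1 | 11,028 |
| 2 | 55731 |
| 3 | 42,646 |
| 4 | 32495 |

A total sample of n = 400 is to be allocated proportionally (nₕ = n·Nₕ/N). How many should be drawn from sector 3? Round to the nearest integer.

Share of sector 3 = 42646/141900 = 0.30054.
Allocate 400 × 0.30054 = 120.214... → 120.

120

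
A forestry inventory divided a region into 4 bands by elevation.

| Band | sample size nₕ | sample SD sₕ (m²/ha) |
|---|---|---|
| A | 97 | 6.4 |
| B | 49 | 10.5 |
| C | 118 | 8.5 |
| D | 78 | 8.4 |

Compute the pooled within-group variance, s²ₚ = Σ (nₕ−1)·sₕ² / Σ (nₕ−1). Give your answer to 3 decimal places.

68.374

Degrees of freedom: 96 + 48 + 117 + 77 = 338.
Σ(nₕ−1)sₕ² = 96·40.96 + 48·110.25 + 117·72.25 + 77·70.56 = 23110.53.
s²ₚ = 23110.53 / 338 = 68.37435... → 68.374.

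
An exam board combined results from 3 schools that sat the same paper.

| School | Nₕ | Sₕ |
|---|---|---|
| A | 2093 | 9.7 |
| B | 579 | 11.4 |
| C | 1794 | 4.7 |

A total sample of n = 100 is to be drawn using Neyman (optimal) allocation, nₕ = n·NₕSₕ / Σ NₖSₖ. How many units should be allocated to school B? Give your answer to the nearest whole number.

19

A: NₕSₕ = 2093·9.7 = 20302.1
B: NₕSₕ = 579·11.4 = 6600.6
C: NₕSₕ = 1794·4.7 = 8431.8
Σ NₕSₕ = 35334.5.
n_B = 100·6600.6/35334.5 = 18.680... → 19.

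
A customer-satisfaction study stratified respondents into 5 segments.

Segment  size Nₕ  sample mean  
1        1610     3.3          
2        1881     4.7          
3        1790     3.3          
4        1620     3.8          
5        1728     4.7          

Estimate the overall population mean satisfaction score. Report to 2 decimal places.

x̄_st = (Σ Nₕx̄ₕ) / (Σ Nₕ) = (1610·3.3 + 1881·4.7 + 1790·3.3 + 1620·3.8 + 1728·4.7) / 8629
= 34338.3 / 8629 = 3.9794... → 3.98.

3.98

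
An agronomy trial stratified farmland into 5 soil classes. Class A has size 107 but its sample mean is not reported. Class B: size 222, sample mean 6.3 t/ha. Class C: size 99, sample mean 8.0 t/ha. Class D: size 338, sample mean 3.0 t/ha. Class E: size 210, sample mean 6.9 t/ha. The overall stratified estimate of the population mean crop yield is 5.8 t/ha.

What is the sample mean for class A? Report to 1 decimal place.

N = 107 + 222 + 99 + 338 + 210 = 976.
Overall total = μ·N = 5.8·976 = 5660.8.
Subtract the known strata: 222·6.3 + 99·8.0 + 338·3.0 + 210·6.9 = 4653.6.
Remaining total for class A: 5660.8 − 4653.6 = 1007.2.
Divide by its size: 1007.2 / 107 = 9.413... → 9.4.

9.4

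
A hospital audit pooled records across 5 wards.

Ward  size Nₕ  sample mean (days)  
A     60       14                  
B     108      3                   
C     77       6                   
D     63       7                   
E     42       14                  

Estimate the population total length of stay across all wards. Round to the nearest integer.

2655

Estimate total by summing Nₕ·x̄ₕ over strata.
60·14 + 108·3 + 77·6 + 63·7 + 42·14 = 840 + 324 + 462 + 441 + 588 = 2655.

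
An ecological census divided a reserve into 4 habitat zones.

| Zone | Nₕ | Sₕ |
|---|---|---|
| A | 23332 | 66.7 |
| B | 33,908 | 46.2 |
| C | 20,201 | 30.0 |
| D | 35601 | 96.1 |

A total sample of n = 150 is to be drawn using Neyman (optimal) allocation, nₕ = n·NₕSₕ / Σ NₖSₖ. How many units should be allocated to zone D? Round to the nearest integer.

Σ NₕSₕ = 23332·66.7 + 33908·46.2 + 20201·30.0 + 35601·96.1 = 7150080.1.
Share for D: 3421256.1/7150080.1 = 0.47849.
n_D = 150 × 0.47849 = 71.774... → 72.

72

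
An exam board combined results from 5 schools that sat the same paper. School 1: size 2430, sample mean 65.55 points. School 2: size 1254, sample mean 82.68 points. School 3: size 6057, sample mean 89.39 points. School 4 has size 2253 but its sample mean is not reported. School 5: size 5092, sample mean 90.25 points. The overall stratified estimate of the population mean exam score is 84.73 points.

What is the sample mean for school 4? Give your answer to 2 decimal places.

Σ Nₕx̄ₕ = N·μ, so 2253·x̄_4 = 17086·84.73 − (2430·65.55 + 1254·82.68 + 6057·89.39 + 5092·90.25).
= 1447696.78 − 1263955.45 = 183741.33.
x̄_4 = 183741.33 / 2253 = 81.5541... → 81.55.

81.55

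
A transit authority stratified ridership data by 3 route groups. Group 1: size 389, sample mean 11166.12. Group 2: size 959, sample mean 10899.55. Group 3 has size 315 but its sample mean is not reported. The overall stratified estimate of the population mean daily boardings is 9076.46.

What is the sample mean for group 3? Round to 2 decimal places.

945.60

N = 389 + 959 + 315 = 1663.
Overall total = μ·N = 9076.46·1663 = 15094152.98.
Subtract the known strata: 389·11166.12 + 959·10899.55 = 14796289.13.
Remaining total for group 3: 15094152.98 − 14796289.13 = 297863.85.
Divide by its size: 297863.85 / 315 = 945.5995... → 945.60.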